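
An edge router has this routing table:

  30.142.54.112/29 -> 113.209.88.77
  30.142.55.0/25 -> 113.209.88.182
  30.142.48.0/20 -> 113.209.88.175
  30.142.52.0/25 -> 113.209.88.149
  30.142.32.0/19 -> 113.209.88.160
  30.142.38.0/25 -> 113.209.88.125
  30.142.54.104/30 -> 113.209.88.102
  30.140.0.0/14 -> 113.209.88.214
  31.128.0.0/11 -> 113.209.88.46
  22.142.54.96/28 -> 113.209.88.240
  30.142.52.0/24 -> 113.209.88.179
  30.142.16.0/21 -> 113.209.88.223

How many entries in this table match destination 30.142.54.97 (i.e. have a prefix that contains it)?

3

Prefixes containing 30.142.54.97:
  30.140.0.0/14 (30.140.0.0 - 30.143.255.255)
  30.142.32.0/19 (30.142.32.0 - 30.142.63.255)
  30.142.48.0/20 (30.142.48.0 - 30.142.63.255)
Total matching entries: 3.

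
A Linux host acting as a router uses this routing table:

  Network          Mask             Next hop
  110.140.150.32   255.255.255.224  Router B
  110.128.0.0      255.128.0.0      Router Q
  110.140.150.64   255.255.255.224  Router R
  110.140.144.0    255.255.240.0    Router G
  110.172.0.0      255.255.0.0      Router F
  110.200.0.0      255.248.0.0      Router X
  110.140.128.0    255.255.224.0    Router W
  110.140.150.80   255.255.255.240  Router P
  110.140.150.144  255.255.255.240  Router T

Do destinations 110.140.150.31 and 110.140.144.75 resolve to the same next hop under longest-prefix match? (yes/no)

110.140.150.31: longest match 110.140.144.0/20 -> Router G
110.140.144.75: longest match 110.140.144.0/20 -> Router G

yes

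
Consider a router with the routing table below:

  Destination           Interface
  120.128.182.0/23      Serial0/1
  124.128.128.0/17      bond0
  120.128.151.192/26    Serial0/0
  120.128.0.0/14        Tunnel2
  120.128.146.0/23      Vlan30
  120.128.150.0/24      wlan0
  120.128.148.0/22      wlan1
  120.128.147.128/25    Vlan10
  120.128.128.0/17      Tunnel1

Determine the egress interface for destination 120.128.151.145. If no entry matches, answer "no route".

Routes whose prefix contains 120.128.151.145:
  120.128.0.0/14 (120.128.0.0 - 120.131.255.255) -> Tunnel2
  120.128.128.0/17 (120.128.128.0 - 120.128.255.255) -> Tunnel1
  120.128.148.0/22 (120.128.148.0 - 120.128.151.255) -> wlan1
More-specific entries that do NOT match:
  120.128.151.192/26 (120.128.151.192 - 120.128.151.255) does not contain 120.128.151.145
  120.128.147.128/25 (120.128.147.128 - 120.128.147.255) does not contain 120.128.151.145
  120.128.150.0/24 (120.128.150.0 - 120.128.150.255) does not contain 120.128.151.145
  120.128.182.0/23 (120.128.182.0 - 120.128.183.255) does not contain 120.128.151.145
  120.128.146.0/23 (120.128.146.0 - 120.128.147.255) does not contain 120.128.151.145
Longest matching prefix is /22 -> interface wlan1.

wlan1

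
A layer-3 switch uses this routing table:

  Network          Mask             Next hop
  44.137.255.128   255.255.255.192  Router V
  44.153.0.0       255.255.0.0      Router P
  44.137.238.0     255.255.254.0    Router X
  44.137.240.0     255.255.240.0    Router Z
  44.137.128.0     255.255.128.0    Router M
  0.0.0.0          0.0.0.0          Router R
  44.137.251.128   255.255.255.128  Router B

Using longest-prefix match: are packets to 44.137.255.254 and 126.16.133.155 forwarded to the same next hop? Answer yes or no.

no

44.137.255.254: longest match 44.137.240.0/20 -> Router Z
126.16.133.155: longest match 0.0.0.0/0 -> Router R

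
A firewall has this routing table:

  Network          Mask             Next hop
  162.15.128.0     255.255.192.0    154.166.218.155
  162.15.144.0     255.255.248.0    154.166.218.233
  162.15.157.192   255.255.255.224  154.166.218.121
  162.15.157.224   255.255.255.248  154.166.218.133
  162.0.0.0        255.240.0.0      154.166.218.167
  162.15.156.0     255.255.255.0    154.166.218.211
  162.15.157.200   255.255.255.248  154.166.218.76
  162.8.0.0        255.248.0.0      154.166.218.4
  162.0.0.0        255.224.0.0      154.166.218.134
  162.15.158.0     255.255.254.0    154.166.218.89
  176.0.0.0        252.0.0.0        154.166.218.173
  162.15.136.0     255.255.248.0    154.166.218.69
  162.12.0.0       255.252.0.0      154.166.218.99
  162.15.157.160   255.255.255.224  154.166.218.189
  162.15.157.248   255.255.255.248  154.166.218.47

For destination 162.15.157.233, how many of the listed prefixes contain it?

5

Prefixes containing 162.15.157.233:
  162.0.0.0/11 (162.0.0.0 - 162.31.255.255)
  162.0.0.0/12 (162.0.0.0 - 162.15.255.255)
  162.8.0.0/13 (162.8.0.0 - 162.15.255.255)
  162.12.0.0/14 (162.12.0.0 - 162.15.255.255)
  162.15.128.0/18 (162.15.128.0 - 162.15.191.255)
Total matching entries: 5.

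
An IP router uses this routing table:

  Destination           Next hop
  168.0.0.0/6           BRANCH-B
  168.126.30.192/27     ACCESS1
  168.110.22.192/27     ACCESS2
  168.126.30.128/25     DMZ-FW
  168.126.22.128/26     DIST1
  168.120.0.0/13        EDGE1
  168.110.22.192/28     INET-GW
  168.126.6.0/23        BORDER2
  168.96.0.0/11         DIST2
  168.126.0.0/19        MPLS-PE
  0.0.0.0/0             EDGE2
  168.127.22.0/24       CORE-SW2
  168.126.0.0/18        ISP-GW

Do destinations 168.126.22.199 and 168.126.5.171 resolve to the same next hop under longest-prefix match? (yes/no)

yes

168.126.22.199: longest match 168.126.0.0/19 -> MPLS-PE
168.126.5.171: longest match 168.126.0.0/19 -> MPLS-PE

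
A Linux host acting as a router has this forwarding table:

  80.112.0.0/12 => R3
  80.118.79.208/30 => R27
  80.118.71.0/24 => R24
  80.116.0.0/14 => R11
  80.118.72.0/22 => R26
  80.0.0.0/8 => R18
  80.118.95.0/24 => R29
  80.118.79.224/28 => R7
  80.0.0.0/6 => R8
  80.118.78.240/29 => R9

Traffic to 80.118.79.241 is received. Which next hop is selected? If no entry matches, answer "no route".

Routes whose prefix contains 80.118.79.241:
  80.0.0.0/6 (80.0.0.0 - 83.255.255.255) -> R8
  80.0.0.0/8 (80.0.0.0 - 80.255.255.255) -> R18
  80.112.0.0/12 (80.112.0.0 - 80.127.255.255) -> R3
  80.116.0.0/14 (80.116.0.0 - 80.119.255.255) -> R11
More-specific entries that do NOT match:
  80.118.79.208/30 (80.118.79.208 - 80.118.79.211) does not contain 80.118.79.241
  80.118.78.240/29 (80.118.78.240 - 80.118.78.247) does not contain 80.118.79.241
  80.118.79.224/28 (80.118.79.224 - 80.118.79.239) does not contain 80.118.79.241
  80.118.71.0/24 (80.118.71.0 - 80.118.71.255) does not contain 80.118.79.241
  80.118.95.0/24 (80.118.95.0 - 80.118.95.255) does not contain 80.118.79.241
  80.118.72.0/22 (80.118.72.0 - 80.118.75.255) does not contain 80.118.79.241
Longest matching prefix is /14 -> next hop R11.

R11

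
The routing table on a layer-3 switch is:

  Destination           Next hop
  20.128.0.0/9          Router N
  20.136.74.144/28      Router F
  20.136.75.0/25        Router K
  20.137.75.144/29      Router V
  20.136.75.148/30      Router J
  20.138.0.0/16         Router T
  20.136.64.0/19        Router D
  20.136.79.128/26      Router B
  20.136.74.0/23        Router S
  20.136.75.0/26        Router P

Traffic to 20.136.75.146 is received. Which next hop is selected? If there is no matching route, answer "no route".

Routes whose prefix contains 20.136.75.146:
  20.128.0.0/9 (20.128.0.0 - 20.255.255.255) -> Router N
  20.136.64.0/19 (20.136.64.0 - 20.136.95.255) -> Router D
  20.136.74.0/23 (20.136.74.0 - 20.136.75.255) -> Router S
More-specific entries that do NOT match:
  20.136.75.148/30 (20.136.75.148 - 20.136.75.151) does not contain 20.136.75.146
  20.137.75.144/29 (20.137.75.144 - 20.137.75.151) does not contain 20.136.75.146
  20.136.74.144/28 (20.136.74.144 - 20.136.74.159) does not contain 20.136.75.146
  20.136.79.128/26 (20.136.79.128 - 20.136.79.191) does not contain 20.136.75.146
  20.136.75.0/26 (20.136.75.0 - 20.136.75.63) does not contain 20.136.75.146
  20.136.75.0/25 (20.136.75.0 - 20.136.75.127) does not contain 20.136.75.146
Longest matching prefix is /23 -> next hop Router S.

Router S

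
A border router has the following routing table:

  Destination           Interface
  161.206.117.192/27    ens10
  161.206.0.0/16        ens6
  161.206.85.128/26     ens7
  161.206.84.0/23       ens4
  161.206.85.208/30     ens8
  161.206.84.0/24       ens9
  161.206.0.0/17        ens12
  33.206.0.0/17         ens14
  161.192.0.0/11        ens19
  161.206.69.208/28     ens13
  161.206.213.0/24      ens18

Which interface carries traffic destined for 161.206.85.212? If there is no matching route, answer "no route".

ens4

Routes whose prefix contains 161.206.85.212:
  161.192.0.0/11 (161.192.0.0 - 161.223.255.255) -> ens19
  161.206.0.0/16 (161.206.0.0 - 161.206.255.255) -> ens6
  161.206.0.0/17 (161.206.0.0 - 161.206.127.255) -> ens12
  161.206.84.0/23 (161.206.84.0 - 161.206.85.255) -> ens4
More-specific entries that do NOT match:
  161.206.85.208/30 (161.206.85.208 - 161.206.85.211) does not contain 161.206.85.212
  161.206.69.208/28 (161.206.69.208 - 161.206.69.223) does not contain 161.206.85.212
  161.206.117.192/27 (161.206.117.192 - 161.206.117.223) does not contain 161.206.85.212
  161.206.85.128/26 (161.206.85.128 - 161.206.85.191) does not contain 161.206.85.212
  161.206.84.0/24 (161.206.84.0 - 161.206.84.255) does not contain 161.206.85.212
  161.206.213.0/24 (161.206.213.0 - 161.206.213.255) does not contain 161.206.85.212
Longest matching prefix is /23 -> interface ens4.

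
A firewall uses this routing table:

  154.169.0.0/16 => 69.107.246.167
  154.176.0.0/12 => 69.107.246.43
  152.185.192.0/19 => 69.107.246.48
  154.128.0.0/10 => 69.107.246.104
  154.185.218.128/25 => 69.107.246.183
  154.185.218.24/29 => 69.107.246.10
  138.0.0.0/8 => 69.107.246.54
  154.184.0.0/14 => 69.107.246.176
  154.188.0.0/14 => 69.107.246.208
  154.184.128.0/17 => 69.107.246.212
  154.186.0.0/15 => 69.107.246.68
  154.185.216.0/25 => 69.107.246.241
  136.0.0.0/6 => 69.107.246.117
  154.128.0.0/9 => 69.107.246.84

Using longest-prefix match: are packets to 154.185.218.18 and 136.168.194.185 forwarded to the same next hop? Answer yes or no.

154.185.218.18: longest match 154.184.0.0/14 -> 69.107.246.176
136.168.194.185: longest match 136.0.0.0/6 -> 69.107.246.117

no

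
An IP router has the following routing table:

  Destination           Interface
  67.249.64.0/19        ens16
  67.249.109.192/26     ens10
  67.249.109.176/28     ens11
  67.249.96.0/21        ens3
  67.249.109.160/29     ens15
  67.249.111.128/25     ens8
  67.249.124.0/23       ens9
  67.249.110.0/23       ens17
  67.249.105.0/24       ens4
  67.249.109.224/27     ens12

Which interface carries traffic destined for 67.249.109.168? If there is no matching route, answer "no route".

no route

No entry's prefix contains 67.249.109.168; there is no default route.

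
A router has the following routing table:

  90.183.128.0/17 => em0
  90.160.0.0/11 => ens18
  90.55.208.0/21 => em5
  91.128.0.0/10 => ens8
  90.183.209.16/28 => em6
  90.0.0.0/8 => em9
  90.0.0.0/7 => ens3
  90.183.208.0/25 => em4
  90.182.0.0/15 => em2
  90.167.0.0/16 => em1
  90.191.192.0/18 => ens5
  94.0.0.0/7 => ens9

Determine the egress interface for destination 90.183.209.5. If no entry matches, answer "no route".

Routes whose prefix contains 90.183.209.5:
  90.0.0.0/7 (90.0.0.0 - 91.255.255.255) -> ens3
  90.0.0.0/8 (90.0.0.0 - 90.255.255.255) -> em9
  90.160.0.0/11 (90.160.0.0 - 90.191.255.255) -> ens18
  90.182.0.0/15 (90.182.0.0 - 90.183.255.255) -> em2
  90.183.128.0/17 (90.183.128.0 - 90.183.255.255) -> em0
More-specific entries that do NOT match:
  90.183.209.16/28 (90.183.209.16 - 90.183.209.31) does not contain 90.183.209.5
  90.183.208.0/25 (90.183.208.0 - 90.183.208.127) does not contain 90.183.209.5
  90.55.208.0/21 (90.55.208.0 - 90.55.215.255) does not contain 90.183.209.5
  90.191.192.0/18 (90.191.192.0 - 90.191.255.255) does not contain 90.183.209.5
Longest matching prefix is /17 -> interface em0.

em0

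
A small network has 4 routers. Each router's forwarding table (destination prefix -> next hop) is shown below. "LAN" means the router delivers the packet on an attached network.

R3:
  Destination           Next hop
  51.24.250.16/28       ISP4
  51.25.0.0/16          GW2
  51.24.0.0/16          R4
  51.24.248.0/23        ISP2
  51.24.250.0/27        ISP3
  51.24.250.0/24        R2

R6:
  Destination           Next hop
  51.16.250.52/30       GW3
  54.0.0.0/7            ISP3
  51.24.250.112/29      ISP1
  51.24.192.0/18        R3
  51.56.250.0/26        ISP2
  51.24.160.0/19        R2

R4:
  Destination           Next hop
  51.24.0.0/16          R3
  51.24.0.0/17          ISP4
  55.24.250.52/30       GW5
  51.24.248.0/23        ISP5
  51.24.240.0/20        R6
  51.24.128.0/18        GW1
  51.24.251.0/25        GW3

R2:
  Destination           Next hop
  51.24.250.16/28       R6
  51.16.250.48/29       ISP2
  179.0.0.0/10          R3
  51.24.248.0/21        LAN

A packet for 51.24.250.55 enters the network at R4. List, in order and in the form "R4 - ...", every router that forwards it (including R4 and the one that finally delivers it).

R4 - R6 - R3 - R2

At R4: longest match for 51.24.250.55 is 51.24.240.0/20 -> R6
At R6: longest match for 51.24.250.55 is 51.24.192.0/18 -> R3
At R3: longest match for 51.24.250.55 is 51.24.250.0/24 -> R2
At R2: longest match for 51.24.250.55 is 51.24.248.0/21 -> LAN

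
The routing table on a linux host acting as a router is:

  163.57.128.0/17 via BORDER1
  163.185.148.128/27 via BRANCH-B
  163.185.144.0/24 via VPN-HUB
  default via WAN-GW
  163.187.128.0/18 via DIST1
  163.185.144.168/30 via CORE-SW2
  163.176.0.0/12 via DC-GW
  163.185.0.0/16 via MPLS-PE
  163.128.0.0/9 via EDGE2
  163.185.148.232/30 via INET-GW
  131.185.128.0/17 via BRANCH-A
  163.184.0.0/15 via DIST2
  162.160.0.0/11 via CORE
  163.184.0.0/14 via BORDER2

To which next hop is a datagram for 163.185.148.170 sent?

MPLS-PE

Routes whose prefix contains 163.185.148.170:
  0.0.0.0/0 (default, matches everything) -> WAN-GW
  163.128.0.0/9 (163.128.0.0 - 163.255.255.255) -> EDGE2
  163.176.0.0/12 (163.176.0.0 - 163.191.255.255) -> DC-GW
  163.184.0.0/14 (163.184.0.0 - 163.187.255.255) -> BORDER2
  163.184.0.0/15 (163.184.0.0 - 163.185.255.255) -> DIST2
  163.185.0.0/16 (163.185.0.0 - 163.185.255.255) -> MPLS-PE
More-specific entries that do NOT match:
  163.185.144.168/30 (163.185.144.168 - 163.185.144.171) does not contain 163.185.148.170
  163.185.148.232/30 (163.185.148.232 - 163.185.148.235) does not contain 163.185.148.170
  163.185.148.128/27 (163.185.148.128 - 163.185.148.159) does not contain 163.185.148.170
  163.185.144.0/24 (163.185.144.0 - 163.185.144.255) does not contain 163.185.148.170
  163.187.128.0/18 (163.187.128.0 - 163.187.191.255) does not contain 163.185.148.170
  163.57.128.0/17 (163.57.128.0 - 163.57.255.255) does not contain 163.185.148.170
  131.185.128.0/17 (131.185.128.0 - 131.185.255.255) does not contain 163.185.148.170
Longest matching prefix is /16 -> next hop MPLS-PE.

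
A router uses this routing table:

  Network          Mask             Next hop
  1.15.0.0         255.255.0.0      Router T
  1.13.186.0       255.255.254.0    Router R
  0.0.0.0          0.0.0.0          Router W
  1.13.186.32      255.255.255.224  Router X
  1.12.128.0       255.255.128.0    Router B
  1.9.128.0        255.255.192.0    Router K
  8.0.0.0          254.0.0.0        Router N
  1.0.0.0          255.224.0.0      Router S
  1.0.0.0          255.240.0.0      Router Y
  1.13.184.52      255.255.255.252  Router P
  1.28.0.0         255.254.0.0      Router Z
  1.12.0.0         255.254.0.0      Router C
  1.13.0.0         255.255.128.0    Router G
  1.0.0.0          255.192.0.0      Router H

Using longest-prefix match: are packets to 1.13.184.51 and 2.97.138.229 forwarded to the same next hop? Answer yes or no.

1.13.184.51: longest match 1.12.0.0/15 -> Router C
2.97.138.229: longest match 0.0.0.0/0 -> Router W

no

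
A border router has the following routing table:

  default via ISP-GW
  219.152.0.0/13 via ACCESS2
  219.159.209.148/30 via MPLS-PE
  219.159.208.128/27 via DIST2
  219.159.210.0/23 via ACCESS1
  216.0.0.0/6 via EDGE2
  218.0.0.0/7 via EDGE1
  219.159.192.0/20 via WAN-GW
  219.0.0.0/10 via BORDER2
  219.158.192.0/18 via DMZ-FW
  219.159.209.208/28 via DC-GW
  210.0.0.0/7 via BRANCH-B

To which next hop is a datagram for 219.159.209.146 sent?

Routes whose prefix contains 219.159.209.146:
  0.0.0.0/0 (default, matches everything) -> ISP-GW
  216.0.0.0/6 (216.0.0.0 - 219.255.255.255) -> EDGE2
  218.0.0.0/7 (218.0.0.0 - 219.255.255.255) -> EDGE1
  219.152.0.0/13 (219.152.0.0 - 219.159.255.255) -> ACCESS2
More-specific entries that do NOT match:
  219.159.209.148/30 (219.159.209.148 - 219.159.209.151) does not contain 219.159.209.146
  219.159.209.208/28 (219.159.209.208 - 219.159.209.223) does not contain 219.159.209.146
  219.159.208.128/27 (219.159.208.128 - 219.159.208.159) does not contain 219.159.209.146
  219.159.210.0/23 (219.159.210.0 - 219.159.211.255) does not contain 219.159.209.146
  219.159.192.0/20 (219.159.192.0 - 219.159.207.255) does not contain 219.159.209.146
  219.158.192.0/18 (219.158.192.0 - 219.158.255.255) does not contain 219.159.209.146
Longest matching prefix is /13 -> next hop ACCESS2.

ACCESS2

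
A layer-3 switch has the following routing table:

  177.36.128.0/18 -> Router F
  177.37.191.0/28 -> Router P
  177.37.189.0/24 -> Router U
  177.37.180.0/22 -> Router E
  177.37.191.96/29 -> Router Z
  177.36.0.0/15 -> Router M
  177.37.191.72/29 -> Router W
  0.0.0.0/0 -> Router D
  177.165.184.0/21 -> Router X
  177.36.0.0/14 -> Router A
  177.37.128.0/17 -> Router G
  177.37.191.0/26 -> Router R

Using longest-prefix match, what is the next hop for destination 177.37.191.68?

Routes whose prefix contains 177.37.191.68:
  0.0.0.0/0 (default, matches everything) -> Router D
  177.36.0.0/14 (177.36.0.0 - 177.39.255.255) -> Router A
  177.36.0.0/15 (177.36.0.0 - 177.37.255.255) -> Router M
  177.37.128.0/17 (177.37.128.0 - 177.37.255.255) -> Router G
More-specific entries that do NOT match:
  177.37.191.96/29 (177.37.191.96 - 177.37.191.103) does not contain 177.37.191.68
  177.37.191.72/29 (177.37.191.72 - 177.37.191.79) does not contain 177.37.191.68
  177.37.191.0/28 (177.37.191.0 - 177.37.191.15) does not contain 177.37.191.68
  177.37.191.0/26 (177.37.191.0 - 177.37.191.63) does not contain 177.37.191.68
  177.37.189.0/24 (177.37.189.0 - 177.37.189.255) does not contain 177.37.191.68
  177.37.180.0/22 (177.37.180.0 - 177.37.183.255) does not contain 177.37.191.68
  177.165.184.0/21 (177.165.184.0 - 177.165.191.255) does not contain 177.37.191.68
  177.36.128.0/18 (177.36.128.0 - 177.36.191.255) does not contain 177.37.191.68
Longest matching prefix is /17 -> next hop Router G.

Router G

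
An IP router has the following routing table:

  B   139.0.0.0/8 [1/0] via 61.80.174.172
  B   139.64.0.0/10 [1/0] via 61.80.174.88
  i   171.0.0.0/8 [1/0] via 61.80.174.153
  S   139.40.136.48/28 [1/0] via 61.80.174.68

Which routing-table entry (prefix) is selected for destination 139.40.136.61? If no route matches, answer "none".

139.40.136.48/28

Entries matching 139.40.136.61:
  139.0.0.0/8 (139.0.0.0 - 139.255.255.255)
  139.40.136.48/28 (139.40.136.48 - 139.40.136.63)
Most specific is 139.40.136.48/28.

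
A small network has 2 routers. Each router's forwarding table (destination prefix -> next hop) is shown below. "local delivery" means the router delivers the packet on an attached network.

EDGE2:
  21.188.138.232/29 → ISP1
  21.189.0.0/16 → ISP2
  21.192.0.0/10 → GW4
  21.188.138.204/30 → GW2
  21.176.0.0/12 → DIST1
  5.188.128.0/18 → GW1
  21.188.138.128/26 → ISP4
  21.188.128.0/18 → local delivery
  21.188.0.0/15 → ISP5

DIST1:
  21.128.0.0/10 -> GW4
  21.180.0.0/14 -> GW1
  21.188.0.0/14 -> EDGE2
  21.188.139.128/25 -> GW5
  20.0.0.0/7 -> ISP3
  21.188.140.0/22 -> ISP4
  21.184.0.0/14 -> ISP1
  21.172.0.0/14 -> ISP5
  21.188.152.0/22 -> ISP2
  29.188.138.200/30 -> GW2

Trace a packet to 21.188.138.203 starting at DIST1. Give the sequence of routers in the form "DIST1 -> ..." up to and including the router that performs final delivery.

DIST1 -> EDGE2

At DIST1: longest match for 21.188.138.203 is 21.188.0.0/14 -> EDGE2
At EDGE2: longest match for 21.188.138.203 is 21.188.128.0/18 -> local delivery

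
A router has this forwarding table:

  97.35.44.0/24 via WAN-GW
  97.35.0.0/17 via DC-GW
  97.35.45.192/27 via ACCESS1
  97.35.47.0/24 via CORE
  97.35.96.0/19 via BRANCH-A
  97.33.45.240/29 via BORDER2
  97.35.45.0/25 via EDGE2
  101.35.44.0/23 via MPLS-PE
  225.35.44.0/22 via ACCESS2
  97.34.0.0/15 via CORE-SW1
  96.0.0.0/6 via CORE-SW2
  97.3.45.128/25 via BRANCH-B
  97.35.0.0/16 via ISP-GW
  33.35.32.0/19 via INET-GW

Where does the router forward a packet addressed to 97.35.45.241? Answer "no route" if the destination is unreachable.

Routes whose prefix contains 97.35.45.241:
  96.0.0.0/6 (96.0.0.0 - 99.255.255.255) -> CORE-SW2
  97.34.0.0/15 (97.34.0.0 - 97.35.255.255) -> CORE-SW1
  97.35.0.0/16 (97.35.0.0 - 97.35.255.255) -> ISP-GW
  97.35.0.0/17 (97.35.0.0 - 97.35.127.255) -> DC-GW
More-specific entries that do NOT match:
  97.33.45.240/29 (97.33.45.240 - 97.33.45.247) does not contain 97.35.45.241
  97.35.45.192/27 (97.35.45.192 - 97.35.45.223) does not contain 97.35.45.241
  97.35.45.0/25 (97.35.45.0 - 97.35.45.127) does not contain 97.35.45.241
  97.3.45.128/25 (97.3.45.128 - 97.3.45.255) does not contain 97.35.45.241
  97.35.44.0/24 (97.35.44.0 - 97.35.44.255) does not contain 97.35.45.241
  97.35.47.0/24 (97.35.47.0 - 97.35.47.255) does not contain 97.35.45.241
  101.35.44.0/23 (101.35.44.0 - 101.35.45.255) does not contain 97.35.45.241
  225.35.44.0/22 (225.35.44.0 - 225.35.47.255) does not contain 97.35.45.241
  97.35.96.0/19 (97.35.96.0 - 97.35.127.255) does not contain 97.35.45.241
  33.35.32.0/19 (33.35.32.0 - 33.35.63.255) does not contain 97.35.45.241
Longest matching prefix is /17 -> next hop DC-GW.

DC-GW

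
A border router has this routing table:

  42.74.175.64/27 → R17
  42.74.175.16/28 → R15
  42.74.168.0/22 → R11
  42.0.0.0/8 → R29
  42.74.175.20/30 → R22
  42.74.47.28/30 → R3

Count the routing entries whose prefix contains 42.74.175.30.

Prefixes containing 42.74.175.30:
  42.0.0.0/8 (42.0.0.0 - 42.255.255.255)
  42.74.175.16/28 (42.74.175.16 - 42.74.175.31)
Total matching entries: 2.

2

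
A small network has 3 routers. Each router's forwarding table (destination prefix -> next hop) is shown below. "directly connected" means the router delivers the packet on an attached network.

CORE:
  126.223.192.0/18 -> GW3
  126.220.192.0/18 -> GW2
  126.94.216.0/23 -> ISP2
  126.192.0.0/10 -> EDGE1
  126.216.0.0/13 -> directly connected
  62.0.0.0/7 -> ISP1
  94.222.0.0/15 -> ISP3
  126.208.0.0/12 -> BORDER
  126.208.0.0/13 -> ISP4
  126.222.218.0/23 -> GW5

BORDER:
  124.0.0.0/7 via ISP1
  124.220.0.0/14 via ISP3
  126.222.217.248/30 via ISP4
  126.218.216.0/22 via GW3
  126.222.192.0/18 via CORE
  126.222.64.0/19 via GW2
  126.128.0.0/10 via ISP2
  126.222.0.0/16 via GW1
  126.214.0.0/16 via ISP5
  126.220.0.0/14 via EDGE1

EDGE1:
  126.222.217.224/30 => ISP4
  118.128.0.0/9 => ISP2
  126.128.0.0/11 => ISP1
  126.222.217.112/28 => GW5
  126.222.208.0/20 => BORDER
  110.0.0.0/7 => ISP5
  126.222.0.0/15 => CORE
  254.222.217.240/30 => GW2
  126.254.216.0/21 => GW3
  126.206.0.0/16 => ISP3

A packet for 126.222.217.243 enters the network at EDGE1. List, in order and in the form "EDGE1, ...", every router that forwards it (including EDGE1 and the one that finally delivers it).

EDGE1, BORDER, CORE

At EDGE1: longest match for 126.222.217.243 is 126.222.208.0/20 -> BORDER
At BORDER: longest match for 126.222.217.243 is 126.222.192.0/18 -> CORE
At CORE: longest match for 126.222.217.243 is 126.216.0.0/13 -> directly connected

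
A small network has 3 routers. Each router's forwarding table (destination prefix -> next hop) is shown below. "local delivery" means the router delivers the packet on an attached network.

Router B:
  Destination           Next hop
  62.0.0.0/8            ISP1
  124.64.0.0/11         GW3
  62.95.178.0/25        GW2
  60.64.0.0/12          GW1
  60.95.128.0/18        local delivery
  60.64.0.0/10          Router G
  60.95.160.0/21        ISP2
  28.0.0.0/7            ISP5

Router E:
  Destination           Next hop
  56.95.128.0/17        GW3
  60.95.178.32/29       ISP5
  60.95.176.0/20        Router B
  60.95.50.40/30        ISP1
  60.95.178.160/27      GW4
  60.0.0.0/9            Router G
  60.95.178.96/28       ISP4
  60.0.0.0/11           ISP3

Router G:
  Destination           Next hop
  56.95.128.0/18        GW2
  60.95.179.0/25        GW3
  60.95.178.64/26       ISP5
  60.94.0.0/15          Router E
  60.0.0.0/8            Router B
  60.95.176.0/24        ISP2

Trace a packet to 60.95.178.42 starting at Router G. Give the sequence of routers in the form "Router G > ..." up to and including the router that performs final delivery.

Router G > Router E > Router B

At Router G: longest match for 60.95.178.42 is 60.94.0.0/15 -> Router E
At Router E: longest match for 60.95.178.42 is 60.95.176.0/20 -> Router B
At Router B: longest match for 60.95.178.42 is 60.95.128.0/18 -> local delivery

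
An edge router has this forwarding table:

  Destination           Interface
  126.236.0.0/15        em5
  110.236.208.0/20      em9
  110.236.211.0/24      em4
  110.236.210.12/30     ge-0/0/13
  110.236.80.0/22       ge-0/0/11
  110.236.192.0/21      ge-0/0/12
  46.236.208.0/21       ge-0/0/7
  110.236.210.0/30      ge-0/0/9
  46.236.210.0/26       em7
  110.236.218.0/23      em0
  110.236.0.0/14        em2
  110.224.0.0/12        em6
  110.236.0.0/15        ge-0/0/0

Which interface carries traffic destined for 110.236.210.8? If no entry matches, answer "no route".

em9

Routes whose prefix contains 110.236.210.8:
  110.224.0.0/12 (110.224.0.0 - 110.239.255.255) -> em6
  110.236.0.0/14 (110.236.0.0 - 110.239.255.255) -> em2
  110.236.0.0/15 (110.236.0.0 - 110.237.255.255) -> ge-0/0/0
  110.236.208.0/20 (110.236.208.0 - 110.236.223.255) -> em9
More-specific entries that do NOT match:
  110.236.210.12/30 (110.236.210.12 - 110.236.210.15) does not contain 110.236.210.8
  110.236.210.0/30 (110.236.210.0 - 110.236.210.3) does not contain 110.236.210.8
  46.236.210.0/26 (46.236.210.0 - 46.236.210.63) does not contain 110.236.210.8
  110.236.211.0/24 (110.236.211.0 - 110.236.211.255) does not contain 110.236.210.8
  110.236.218.0/23 (110.236.218.0 - 110.236.219.255) does not contain 110.236.210.8
  110.236.80.0/22 (110.236.80.0 - 110.236.83.255) does not contain 110.236.210.8
  110.236.192.0/21 (110.236.192.0 - 110.236.199.255) does not contain 110.236.210.8
  46.236.208.0/21 (46.236.208.0 - 46.236.215.255) does not contain 110.236.210.8
Longest matching prefix is /20 -> interface em9.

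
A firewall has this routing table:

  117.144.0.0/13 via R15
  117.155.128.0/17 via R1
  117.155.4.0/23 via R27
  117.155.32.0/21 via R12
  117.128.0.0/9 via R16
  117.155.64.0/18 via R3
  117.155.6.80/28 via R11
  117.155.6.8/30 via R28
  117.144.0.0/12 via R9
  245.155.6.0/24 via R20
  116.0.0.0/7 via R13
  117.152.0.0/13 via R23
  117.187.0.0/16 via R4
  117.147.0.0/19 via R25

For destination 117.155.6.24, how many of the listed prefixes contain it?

4

Prefixes containing 117.155.6.24:
  116.0.0.0/7 (116.0.0.0 - 117.255.255.255)
  117.128.0.0/9 (117.128.0.0 - 117.255.255.255)
  117.144.0.0/12 (117.144.0.0 - 117.159.255.255)
  117.152.0.0/13 (117.152.0.0 - 117.159.255.255)
Total matching entries: 4.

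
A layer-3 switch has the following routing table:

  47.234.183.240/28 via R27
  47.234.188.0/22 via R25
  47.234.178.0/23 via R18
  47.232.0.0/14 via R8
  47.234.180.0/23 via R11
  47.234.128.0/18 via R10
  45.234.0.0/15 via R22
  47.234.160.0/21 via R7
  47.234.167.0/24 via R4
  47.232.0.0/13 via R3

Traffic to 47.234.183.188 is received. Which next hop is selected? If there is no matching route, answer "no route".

R10

Routes whose prefix contains 47.234.183.188:
  47.232.0.0/13 (47.232.0.0 - 47.239.255.255) -> R3
  47.232.0.0/14 (47.232.0.0 - 47.235.255.255) -> R8
  47.234.128.0/18 (47.234.128.0 - 47.234.191.255) -> R10
More-specific entries that do NOT match:
  47.234.183.240/28 (47.234.183.240 - 47.234.183.255) does not contain 47.234.183.188
  47.234.167.0/24 (47.234.167.0 - 47.234.167.255) does not contain 47.234.183.188
  47.234.178.0/23 (47.234.178.0 - 47.234.179.255) does not contain 47.234.183.188
  47.234.180.0/23 (47.234.180.0 - 47.234.181.255) does not contain 47.234.183.188
  47.234.188.0/22 (47.234.188.0 - 47.234.191.255) does not contain 47.234.183.188
  47.234.160.0/21 (47.234.160.0 - 47.234.167.255) does not contain 47.234.183.188
Longest matching prefix is /18 -> next hop R10.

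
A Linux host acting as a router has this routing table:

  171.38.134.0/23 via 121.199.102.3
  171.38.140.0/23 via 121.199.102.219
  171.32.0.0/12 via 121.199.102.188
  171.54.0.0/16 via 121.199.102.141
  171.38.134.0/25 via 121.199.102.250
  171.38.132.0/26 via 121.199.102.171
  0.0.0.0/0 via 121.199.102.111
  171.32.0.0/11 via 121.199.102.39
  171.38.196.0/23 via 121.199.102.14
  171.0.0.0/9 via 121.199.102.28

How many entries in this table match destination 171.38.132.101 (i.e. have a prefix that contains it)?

Prefixes containing 171.38.132.101:
  0.0.0.0/0 (default, matches everything)
  171.0.0.0/9 (171.0.0.0 - 171.127.255.255)
  171.32.0.0/11 (171.32.0.0 - 171.63.255.255)
  171.32.0.0/12 (171.32.0.0 - 171.47.255.255)
Total matching entries: 4.

4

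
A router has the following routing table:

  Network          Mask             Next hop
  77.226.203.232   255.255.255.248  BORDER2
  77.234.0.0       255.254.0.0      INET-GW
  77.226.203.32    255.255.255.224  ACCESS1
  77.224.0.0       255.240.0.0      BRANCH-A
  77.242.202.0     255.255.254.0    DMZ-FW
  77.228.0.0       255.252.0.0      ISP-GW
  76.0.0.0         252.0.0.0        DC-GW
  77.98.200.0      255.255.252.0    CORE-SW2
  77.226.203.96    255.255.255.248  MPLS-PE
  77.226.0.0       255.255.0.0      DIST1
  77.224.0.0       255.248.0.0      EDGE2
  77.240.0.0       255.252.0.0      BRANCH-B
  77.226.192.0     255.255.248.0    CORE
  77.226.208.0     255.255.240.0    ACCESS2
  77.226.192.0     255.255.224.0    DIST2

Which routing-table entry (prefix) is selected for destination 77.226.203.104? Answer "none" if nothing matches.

Entries matching 77.226.203.104:
  76.0.0.0/6 (76.0.0.0 - 79.255.255.255)
  77.224.0.0/12 (77.224.0.0 - 77.239.255.255)
  77.224.0.0/13 (77.224.0.0 - 77.231.255.255)
  77.226.0.0/16 (77.226.0.0 - 77.226.255.255)
  77.226.192.0/19 (77.226.192.0 - 77.226.223.255)
Most specific is 77.226.192.0/19.

77.226.192.0/19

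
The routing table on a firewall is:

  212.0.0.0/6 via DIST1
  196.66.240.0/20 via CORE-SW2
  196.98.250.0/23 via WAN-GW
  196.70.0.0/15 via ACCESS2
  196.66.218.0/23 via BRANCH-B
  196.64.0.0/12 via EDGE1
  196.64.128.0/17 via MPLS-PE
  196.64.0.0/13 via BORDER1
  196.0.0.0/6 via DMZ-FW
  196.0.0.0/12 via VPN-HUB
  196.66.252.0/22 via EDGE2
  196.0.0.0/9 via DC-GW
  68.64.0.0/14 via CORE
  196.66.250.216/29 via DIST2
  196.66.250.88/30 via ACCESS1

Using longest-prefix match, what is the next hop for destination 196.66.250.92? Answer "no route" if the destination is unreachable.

CORE-SW2

Routes whose prefix contains 196.66.250.92:
  196.0.0.0/6 (196.0.0.0 - 199.255.255.255) -> DMZ-FW
  196.0.0.0/9 (196.0.0.0 - 196.127.255.255) -> DC-GW
  196.64.0.0/12 (196.64.0.0 - 196.79.255.255) -> EDGE1
  196.64.0.0/13 (196.64.0.0 - 196.71.255.255) -> BORDER1
  196.66.240.0/20 (196.66.240.0 - 196.66.255.255) -> CORE-SW2
More-specific entries that do NOT match:
  196.66.250.88/30 (196.66.250.88 - 196.66.250.91) does not contain 196.66.250.92
  196.66.250.216/29 (196.66.250.216 - 196.66.250.223) does not contain 196.66.250.92
  196.98.250.0/23 (196.98.250.0 - 196.98.251.255) does not contain 196.66.250.92
  196.66.218.0/23 (196.66.218.0 - 196.66.219.255) does not contain 196.66.250.92
  196.66.252.0/22 (196.66.252.0 - 196.66.255.255) does not contain 196.66.250.92
Longest matching prefix is /20 -> next hop CORE-SW2.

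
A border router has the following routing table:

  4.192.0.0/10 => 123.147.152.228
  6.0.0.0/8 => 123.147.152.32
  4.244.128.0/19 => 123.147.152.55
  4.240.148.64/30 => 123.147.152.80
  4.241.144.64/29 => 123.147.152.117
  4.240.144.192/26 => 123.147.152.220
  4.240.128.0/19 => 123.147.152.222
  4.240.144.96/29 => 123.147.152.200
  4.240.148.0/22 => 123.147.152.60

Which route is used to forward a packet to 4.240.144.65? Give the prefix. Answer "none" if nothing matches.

Entries matching 4.240.144.65:
  4.192.0.0/10 (4.192.0.0 - 4.255.255.255)
  4.240.128.0/19 (4.240.128.0 - 4.240.159.255)
Most specific is 4.240.128.0/19.

4.240.128.0/19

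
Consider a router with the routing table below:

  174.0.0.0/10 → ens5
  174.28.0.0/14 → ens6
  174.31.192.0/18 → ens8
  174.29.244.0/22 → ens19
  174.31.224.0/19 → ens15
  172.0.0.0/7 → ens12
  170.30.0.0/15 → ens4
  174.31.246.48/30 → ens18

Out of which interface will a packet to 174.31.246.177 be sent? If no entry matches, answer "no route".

ens15

Routes whose prefix contains 174.31.246.177:
  174.0.0.0/10 (174.0.0.0 - 174.63.255.255) -> ens5
  174.28.0.0/14 (174.28.0.0 - 174.31.255.255) -> ens6
  174.31.192.0/18 (174.31.192.0 - 174.31.255.255) -> ens8
  174.31.224.0/19 (174.31.224.0 - 174.31.255.255) -> ens15
More-specific entries that do NOT match:
  174.31.246.48/30 (174.31.246.48 - 174.31.246.51) does not contain 174.31.246.177
  174.29.244.0/22 (174.29.244.0 - 174.29.247.255) does not contain 174.31.246.177
Longest matching prefix is /19 -> interface ens15.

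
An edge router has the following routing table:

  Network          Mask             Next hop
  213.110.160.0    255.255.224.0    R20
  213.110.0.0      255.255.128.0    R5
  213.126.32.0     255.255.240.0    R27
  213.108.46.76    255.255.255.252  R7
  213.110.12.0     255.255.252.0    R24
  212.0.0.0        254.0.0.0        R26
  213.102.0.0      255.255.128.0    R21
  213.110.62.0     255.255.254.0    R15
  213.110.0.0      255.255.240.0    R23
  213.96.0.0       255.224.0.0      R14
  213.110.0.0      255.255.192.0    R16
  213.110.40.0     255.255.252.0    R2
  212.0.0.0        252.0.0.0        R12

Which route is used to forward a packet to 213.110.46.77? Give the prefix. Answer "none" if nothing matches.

Entries matching 213.110.46.77:
  212.0.0.0/6 (212.0.0.0 - 215.255.255.255)
  212.0.0.0/7 (212.0.0.0 - 213.255.255.255)
  213.96.0.0/11 (213.96.0.0 - 213.127.255.255)
  213.110.0.0/17 (213.110.0.0 - 213.110.127.255)
  213.110.0.0/18 (213.110.0.0 - 213.110.63.255)
Most specific is 213.110.0.0/18.

213.110.0.0/18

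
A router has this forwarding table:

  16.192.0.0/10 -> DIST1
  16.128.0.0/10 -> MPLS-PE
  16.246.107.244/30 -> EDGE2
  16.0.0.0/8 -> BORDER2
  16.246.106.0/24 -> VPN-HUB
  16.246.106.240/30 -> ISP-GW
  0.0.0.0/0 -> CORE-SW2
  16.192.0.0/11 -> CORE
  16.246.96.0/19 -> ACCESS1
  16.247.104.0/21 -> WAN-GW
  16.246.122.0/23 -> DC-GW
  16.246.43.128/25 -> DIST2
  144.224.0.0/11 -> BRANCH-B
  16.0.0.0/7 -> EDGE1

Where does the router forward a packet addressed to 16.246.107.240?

ACCESS1

Routes whose prefix contains 16.246.107.240:
  0.0.0.0/0 (default, matches everything) -> CORE-SW2
  16.0.0.0/7 (16.0.0.0 - 17.255.255.255) -> EDGE1
  16.0.0.0/8 (16.0.0.0 - 16.255.255.255) -> BORDER2
  16.192.0.0/10 (16.192.0.0 - 16.255.255.255) -> DIST1
  16.246.96.0/19 (16.246.96.0 - 16.246.127.255) -> ACCESS1
More-specific entries that do NOT match:
  16.246.107.244/30 (16.246.107.244 - 16.246.107.247) does not contain 16.246.107.240
  16.246.106.240/30 (16.246.106.240 - 16.246.106.243) does not contain 16.246.107.240
  16.246.43.128/25 (16.246.43.128 - 16.246.43.255) does not contain 16.246.107.240
  16.246.106.0/24 (16.246.106.0 - 16.246.106.255) does not contain 16.246.107.240
  16.246.122.0/23 (16.246.122.0 - 16.246.123.255) does not contain 16.246.107.240
  16.247.104.0/21 (16.247.104.0 - 16.247.111.255) does not contain 16.246.107.240
Longest matching prefix is /19 -> next hop ACCESS1.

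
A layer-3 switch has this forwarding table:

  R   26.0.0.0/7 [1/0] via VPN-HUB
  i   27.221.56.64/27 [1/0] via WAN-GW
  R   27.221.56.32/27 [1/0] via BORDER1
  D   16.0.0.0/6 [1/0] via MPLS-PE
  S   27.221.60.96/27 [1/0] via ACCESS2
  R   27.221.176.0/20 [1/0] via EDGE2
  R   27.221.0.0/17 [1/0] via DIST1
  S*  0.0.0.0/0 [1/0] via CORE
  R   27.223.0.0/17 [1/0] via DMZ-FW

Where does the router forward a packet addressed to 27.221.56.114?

Routes whose prefix contains 27.221.56.114:
  0.0.0.0/0 (default, matches everything) -> CORE
  26.0.0.0/7 (26.0.0.0 - 27.255.255.255) -> VPN-HUB
  27.221.0.0/17 (27.221.0.0 - 27.221.127.255) -> DIST1
More-specific entries that do NOT match:
  27.221.56.64/27 (27.221.56.64 - 27.221.56.95) does not contain 27.221.56.114
  27.221.56.32/27 (27.221.56.32 - 27.221.56.63) does not contain 27.221.56.114
  27.221.60.96/27 (27.221.60.96 - 27.221.60.127) does not contain 27.221.56.114
  27.221.176.0/20 (27.221.176.0 - 27.221.191.255) does not contain 27.221.56.114
Longest matching prefix is /17 -> next hop DIST1.

DIST1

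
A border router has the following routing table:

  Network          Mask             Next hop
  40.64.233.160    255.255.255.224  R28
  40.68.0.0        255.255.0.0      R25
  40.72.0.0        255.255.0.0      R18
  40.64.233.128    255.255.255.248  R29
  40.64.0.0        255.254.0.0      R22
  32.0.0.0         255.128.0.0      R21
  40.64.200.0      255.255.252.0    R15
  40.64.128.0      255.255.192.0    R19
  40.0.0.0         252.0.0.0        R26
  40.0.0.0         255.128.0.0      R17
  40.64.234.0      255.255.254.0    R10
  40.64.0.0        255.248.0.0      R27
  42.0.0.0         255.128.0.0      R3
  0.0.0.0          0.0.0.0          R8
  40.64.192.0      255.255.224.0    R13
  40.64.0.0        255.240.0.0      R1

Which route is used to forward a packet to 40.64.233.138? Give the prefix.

Entries matching 40.64.233.138:
  0.0.0.0/0 (default, matches everything)
  40.0.0.0/6 (40.0.0.0 - 43.255.255.255)
  40.0.0.0/9 (40.0.0.0 - 40.127.255.255)
  40.64.0.0/12 (40.64.0.0 - 40.79.255.255)
  40.64.0.0/13 (40.64.0.0 - 40.71.255.255)
  40.64.0.0/15 (40.64.0.0 - 40.65.255.255)
Most specific is 40.64.0.0/15.

40.64.0.0/15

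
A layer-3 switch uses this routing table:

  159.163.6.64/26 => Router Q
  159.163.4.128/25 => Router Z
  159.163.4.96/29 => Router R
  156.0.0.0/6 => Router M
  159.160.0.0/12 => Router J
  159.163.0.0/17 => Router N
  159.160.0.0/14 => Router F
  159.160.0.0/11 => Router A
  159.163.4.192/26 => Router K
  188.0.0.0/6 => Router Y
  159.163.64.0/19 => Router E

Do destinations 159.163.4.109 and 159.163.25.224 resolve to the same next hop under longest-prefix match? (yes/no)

159.163.4.109: longest match 159.163.0.0/17 -> Router N
159.163.25.224: longest match 159.163.0.0/17 -> Router N

yes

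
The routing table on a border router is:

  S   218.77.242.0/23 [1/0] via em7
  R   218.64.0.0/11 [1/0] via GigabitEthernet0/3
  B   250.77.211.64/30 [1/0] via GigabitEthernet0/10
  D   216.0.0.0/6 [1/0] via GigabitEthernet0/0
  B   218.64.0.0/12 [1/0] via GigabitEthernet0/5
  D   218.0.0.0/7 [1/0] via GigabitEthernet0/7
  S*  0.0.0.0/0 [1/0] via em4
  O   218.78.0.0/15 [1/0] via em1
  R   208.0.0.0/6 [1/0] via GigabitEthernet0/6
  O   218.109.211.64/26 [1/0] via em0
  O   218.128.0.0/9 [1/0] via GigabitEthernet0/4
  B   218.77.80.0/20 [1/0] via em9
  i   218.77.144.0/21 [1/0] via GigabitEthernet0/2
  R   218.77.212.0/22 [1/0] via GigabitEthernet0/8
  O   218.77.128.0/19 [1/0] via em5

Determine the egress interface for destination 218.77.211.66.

Routes whose prefix contains 218.77.211.66:
  0.0.0.0/0 (default, matches everything) -> em4
  216.0.0.0/6 (216.0.0.0 - 219.255.255.255) -> GigabitEthernet0/0
  218.0.0.0/7 (218.0.0.0 - 219.255.255.255) -> GigabitEthernet0/7
  218.64.0.0/11 (218.64.0.0 - 218.95.255.255) -> GigabitEthernet0/3
  218.64.0.0/12 (218.64.0.0 - 218.79.255.255) -> GigabitEthernet0/5
More-specific entries that do NOT match:
  250.77.211.64/30 (250.77.211.64 - 250.77.211.67) does not contain 218.77.211.66
  218.109.211.64/26 (218.109.211.64 - 218.109.211.127) does not contain 218.77.211.66
  218.77.242.0/23 (218.77.242.0 - 218.77.243.255) does not contain 218.77.211.66
  218.77.212.0/22 (218.77.212.0 - 218.77.215.255) does not contain 218.77.211.66
  218.77.144.0/21 (218.77.144.0 - 218.77.151.255) does not contain 218.77.211.66
  218.77.80.0/20 (218.77.80.0 - 218.77.95.255) does not contain 218.77.211.66
  218.77.128.0/19 (218.77.128.0 - 218.77.159.255) does not contain 218.77.211.66
  218.78.0.0/15 (218.78.0.0 - 218.79.255.255) does not contain 218.77.211.66
Longest matching prefix is /12 -> interface GigabitEthernet0/5.

GigabitEthernet0/5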